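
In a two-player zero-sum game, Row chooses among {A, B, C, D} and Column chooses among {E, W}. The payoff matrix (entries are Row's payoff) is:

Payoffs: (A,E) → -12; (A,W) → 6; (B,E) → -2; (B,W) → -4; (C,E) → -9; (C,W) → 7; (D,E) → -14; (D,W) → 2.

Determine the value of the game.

-25/9

Row minima: A → -12, B → -4, C → -9, D → -14; maximin = -4.
Column maxima: E → -2, W → 7; minimax = -2.
-4 ≠ -2, so there is no saddle point; optimal play is mixed.
A is strictly dominated by C, so Row never plays it.
D is strictly dominated by C, so Row never plays it.
On the remaining 2×2 (B, C vs E, W):
Let Row play B with probability p. Expected payoff against E: (-2)p + (-9)(1−p) = 7p − 9; against W: (-4)p + 7(1−p) = −11p + 7.
Setting these equal: 7p − 9 = −11p + 7 ⇒ 18p = 16 ⇒ p = 8/9, and the value is (7)·(8/9) − 9 = -25/9.
For Column: with q = P(E), equating B's and C's payoffs gives 2q − 4 = −16q + 7 ⇒ q = 11/18.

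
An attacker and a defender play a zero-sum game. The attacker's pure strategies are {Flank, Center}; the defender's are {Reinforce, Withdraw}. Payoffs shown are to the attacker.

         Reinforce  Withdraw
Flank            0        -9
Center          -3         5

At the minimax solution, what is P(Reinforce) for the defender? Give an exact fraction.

Row minima: Flank → -9, Center → -3; maximin = -3.
Column maxima: Reinforce → 0, Withdraw → 5; minimax = 0.
-3 ≠ 0, so there is no saddle point; optimal play is mixed.
Let the attacker play Flank with probability p. Expected payoff against Reinforce: 0p + (-3)(1−p) = 3p − 3; against Withdraw: (-9)p + 5(1−p) = −14p + 5.
Setting these equal: 3p − 3 = −14p + 5 ⇒ 17p = 8 ⇒ p = 8/17, and the value is (3)·(8/17) − 3 = -27/17.
For the defender: with q = P(Reinforce), equating Flank's and Center's payoffs gives 9q − 9 = −8q + 5 ⇒ q = 14/17.

14/17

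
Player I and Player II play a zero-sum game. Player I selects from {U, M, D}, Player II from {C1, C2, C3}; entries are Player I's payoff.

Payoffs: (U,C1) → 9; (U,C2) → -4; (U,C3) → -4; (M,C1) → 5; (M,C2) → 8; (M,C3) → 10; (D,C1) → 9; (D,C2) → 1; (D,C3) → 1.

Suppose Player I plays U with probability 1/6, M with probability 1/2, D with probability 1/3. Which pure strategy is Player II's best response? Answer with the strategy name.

If Player II plays C1, Player I's expected payoff is (1/6)·9 + (1/2)·5 + (1/3)·9 = 7.
If Player II plays C2, Player I's expected payoff is (1/6)·(-4) + (1/2)·8 + (1/3)·1 = 11/3.
If Player II plays C3, Player I's expected payoff is (1/6)·(-4) + (1/2)·10 + (1/3)·1 = 14/3.
Player II minimizes Player I's payoff; the smallest is 11/3, so the best response is C2.

C2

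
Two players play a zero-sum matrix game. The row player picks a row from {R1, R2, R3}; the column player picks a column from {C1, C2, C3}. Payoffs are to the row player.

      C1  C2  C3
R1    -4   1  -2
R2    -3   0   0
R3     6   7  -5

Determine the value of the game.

Row minima: R1 → -4, R2 → -3, R3 → -5; maximin = -3.
Column maxima: C1 → 6, C2 → 7, C3 → 0; minimax = 0.
-3 ≠ 0, so there is no saddle point; optimal play is mixed.
C2 is strictly dominated by C1 (it gives the row player strictly more in every row), so the column player never plays it.
With C2 eliminated, R1 is strictly dominated by R2 (R2 gives the row player strictly more in every remaining column), so the row player never plays it.
On the remaining 2×2 (R2, R3 vs C1, C3):
Let the row player play R2 with probability p. Expected payoff against C1: (-3)p + 6(1−p) = −9p + 6; against C3: 0p + (-5)(1−p) = 5p − 5.
Setting these equal: −9p + 6 = 5p − 5 ⇒ −14p = -11 ⇒ p = 11/14, and the value is (-9)·(11/14) + 6 = -15/14.
For the column player: with q = P(C1), equating R2's and R3's payoffs gives −3q = 11q − 5 ⇒ q = 5/14.

-15/14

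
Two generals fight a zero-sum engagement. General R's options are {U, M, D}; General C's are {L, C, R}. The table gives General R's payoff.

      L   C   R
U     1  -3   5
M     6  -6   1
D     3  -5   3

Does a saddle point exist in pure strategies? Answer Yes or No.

Yes

Row minima: U → -3, M → -6, D → -5; maximin = -3.
Column maxima: L → 6, C → -3, R → 5; minimax = -3.
maximin = minimax = -3, so a saddle point exists.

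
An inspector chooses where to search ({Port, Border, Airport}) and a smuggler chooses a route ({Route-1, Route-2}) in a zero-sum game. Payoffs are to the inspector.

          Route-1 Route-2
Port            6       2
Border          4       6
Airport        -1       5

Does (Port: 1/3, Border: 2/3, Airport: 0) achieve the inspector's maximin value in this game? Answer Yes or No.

Yes

Against Route-1 this mix gives (1/3)·6 + (2/3)·4 = 14/3.
Against Route-2 this mix gives (1/3)·2 + (2/3)·6 = 14/3.
All of the smuggler's active replies (Route-1, Route-2) yield 14/3, and no column does worse for the inspector. The mix makes the smuggler indifferent and guarantees 14/3, so it is optimal.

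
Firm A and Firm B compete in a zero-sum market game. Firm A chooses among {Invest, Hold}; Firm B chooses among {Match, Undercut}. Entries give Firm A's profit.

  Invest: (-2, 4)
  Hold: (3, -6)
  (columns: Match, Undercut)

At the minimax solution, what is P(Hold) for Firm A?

Row minima: Invest → -2, Hold → -6; maximin = -2.
Column maxima: Match → 3, Undercut → 4; minimax = 3.
-2 ≠ 3, so there is no saddle point; optimal play is mixed.
Let Firm A play Invest with probability p. Expected payoff against Match: (-2)p + 3(1−p) = −5p + 3; against Undercut: 4p + (-6)(1−p) = 10p − 6.
Setting these equal: −5p + 3 = 10p − 6 ⇒ −15p = -9 ⇒ p = 3/5, and the value is (-5)·(3/5) + 3 = 0.
For Firm B: with q = P(Match), equating Invest's and Hold's payoffs gives −6q + 4 = 9q − 6 ⇒ q = 2/3.

2/5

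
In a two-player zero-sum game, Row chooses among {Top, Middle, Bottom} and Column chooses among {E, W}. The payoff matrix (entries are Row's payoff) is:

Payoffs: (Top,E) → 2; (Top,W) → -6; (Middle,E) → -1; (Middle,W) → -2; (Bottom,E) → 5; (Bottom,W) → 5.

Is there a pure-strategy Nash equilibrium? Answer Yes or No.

Yes

Row minima: Top → -6, Middle → -2, Bottom → 5; maximin = 5.
Column maxima: E → 5, W → 5; minimax = 5.
maximin = minimax = 5, so a saddle point exists.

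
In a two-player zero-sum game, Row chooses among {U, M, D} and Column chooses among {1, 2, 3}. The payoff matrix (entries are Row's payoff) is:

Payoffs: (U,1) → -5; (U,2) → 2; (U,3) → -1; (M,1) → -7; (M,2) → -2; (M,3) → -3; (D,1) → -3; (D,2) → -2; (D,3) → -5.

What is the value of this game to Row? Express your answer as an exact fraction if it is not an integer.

-11/3

Row minima: U → -5, M → -7, D → -5; maximin = -5.
Column maxima: 1 → -3, 2 → 2, 3 → -1; minimax = -3.
-5 ≠ -3, so there is no saddle point; optimal play is mixed.
M is strictly dominated by U, so Row never plays it.
2 is strictly dominated by 1 (it gives Row strictly more in every row), so Column never plays it.
On the remaining 2×2 (U, D vs 1, 3):
Let Row play U with probability p. Expected payoff against 1: (-5)p + (-3)(1−p) = −2p − 3; against 3: (-1)p + (-5)(1−p) = 4p − 5.
Setting these equal: −2p − 3 = 4p − 5 ⇒ −6p = -2 ⇒ p = 1/3, and the value is (-2)·(1/3) − 3 = -11/3.
For Column: with q = P(1), equating U's and D's payoffs gives −4q − 1 = 2q − 5 ⇒ q = 2/3.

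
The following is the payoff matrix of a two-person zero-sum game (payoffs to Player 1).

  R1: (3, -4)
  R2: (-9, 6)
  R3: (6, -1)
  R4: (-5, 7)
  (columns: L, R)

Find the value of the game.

37/19

Row minima: R1 → -4, R2 → -9, R3 → -1, R4 → -5; maximin = -1.
Column maxima: L → 6, R → 7; minimax = 6.
-1 ≠ 6, so there is no saddle point; optimal play is mixed.
R1 is strictly dominated by R3, so Player 1 never plays it.
R2 is strictly dominated by R4, so Player 1 never plays it.
On the remaining 2×2 (R3, R4 vs L, R):
Let Player 1 play R3 with probability p. Expected payoff against L: 6p + (-5)(1−p) = 11p − 5; against R: (-1)p + 7(1−p) = −8p + 7.
Setting these equal: 11p − 5 = −8p + 7 ⇒ 19p = 12 ⇒ p = 12/19, and the value is (11)·(12/19) − 5 = 37/19.
For Player 2: with q = P(L), equating R3's and R4's payoffs gives 7q − 1 = −12q + 7 ⇒ q = 8/19.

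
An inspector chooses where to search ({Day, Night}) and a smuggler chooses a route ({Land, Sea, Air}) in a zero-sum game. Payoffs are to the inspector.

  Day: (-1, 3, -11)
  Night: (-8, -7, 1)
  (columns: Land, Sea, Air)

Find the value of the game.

Row minima: Day → -11, Night → -8; maximin = -8.
Column maxima: Land → -1, Sea → 3, Air → 1; minimax = -1.
-8 ≠ -1, so there is no saddle point; optimal play is mixed.
Sea is strictly dominated by Land (it gives the inspector strictly more in every row), so the smuggler never plays it.
On the remaining 2×2 (Day, Night vs Land, Air):
Let the inspector play Day with probability p. Expected payoff against Land: (-1)p + (-8)(1−p) = 7p − 8; against Air: (-11)p + 1(1−p) = −12p + 1.
Setting these equal: 7p − 8 = −12p + 1 ⇒ 19p = 9 ⇒ p = 9/19, and the value is (7)·(9/19) − 8 = -89/19.
For the smuggler: with q = P(Land), equating Day's and Night's payoffs gives 10q − 11 = −9q + 1 ⇒ q = 12/19.

-89/19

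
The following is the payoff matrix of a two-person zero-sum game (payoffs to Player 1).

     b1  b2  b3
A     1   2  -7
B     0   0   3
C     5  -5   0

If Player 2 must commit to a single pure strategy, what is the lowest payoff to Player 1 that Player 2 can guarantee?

2

Column maxima: b1 → 5, b2 → 2, b3 → 3.
The smallest of these is 2.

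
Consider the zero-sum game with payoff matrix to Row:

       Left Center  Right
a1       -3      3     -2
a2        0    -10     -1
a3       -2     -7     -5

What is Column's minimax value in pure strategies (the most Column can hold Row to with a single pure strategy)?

Column maxima: Left → 0, Center → 3, Right → -1.
The smallest of these is -1.

-1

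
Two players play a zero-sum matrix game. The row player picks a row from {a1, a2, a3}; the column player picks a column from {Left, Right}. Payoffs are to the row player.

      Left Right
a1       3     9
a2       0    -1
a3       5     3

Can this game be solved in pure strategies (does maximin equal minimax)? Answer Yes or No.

No

Row minima: a1 → 3, a2 → -1, a3 → 3; maximin = 3.
Column maxima: Left → 5, Right → 9; minimax = 5.
3 ≠ 5, so no pure-strategy equilibrium exists.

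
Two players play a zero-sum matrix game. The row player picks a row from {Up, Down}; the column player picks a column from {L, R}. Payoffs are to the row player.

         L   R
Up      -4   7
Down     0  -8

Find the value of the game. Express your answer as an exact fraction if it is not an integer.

-32/19

Row minima: Up → -4, Down → -8; maximin = -4.
Column maxima: L → 0, R → 7; minimax = 0.
-4 ≠ 0, so there is no saddle point; optimal play is mixed.
Let the row player play Up with probability p. Expected payoff against L: (-4)p + 0(1−p) = −4p; against R: 7p + (-8)(1−p) = 15p − 8.
Setting these equal: −4p = 15p − 8 ⇒ −19p = -8 ⇒ p = 8/19, and the value is (-4)·(8/19) = -32/19.
For the column player: with q = P(L), equating Up's and Down's payoffs gives −11q + 7 = 8q − 8 ⇒ q = 15/19.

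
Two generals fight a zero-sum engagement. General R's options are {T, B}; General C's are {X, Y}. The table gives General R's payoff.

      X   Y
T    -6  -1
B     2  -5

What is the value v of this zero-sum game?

-8/3

Row minima: T → -6, B → -5; maximin = -5.
Column maxima: X → 2, Y → -1; minimax = -1.
-5 ≠ -1, so there is no saddle point; optimal play is mixed.
Let General R play T with probability p. Expected payoff against X: (-6)p + 2(1−p) = −8p + 2; against Y: (-1)p + (-5)(1−p) = 4p − 5.
Setting these equal: −8p + 2 = 4p − 5 ⇒ −12p = -7 ⇒ p = 7/12, and the value is (-8)·(7/12) + 2 = -8/3.
For General C: with q = P(X), equating T's and B's payoffs gives −5q − 1 = 7q − 5 ⇒ q = 1/3.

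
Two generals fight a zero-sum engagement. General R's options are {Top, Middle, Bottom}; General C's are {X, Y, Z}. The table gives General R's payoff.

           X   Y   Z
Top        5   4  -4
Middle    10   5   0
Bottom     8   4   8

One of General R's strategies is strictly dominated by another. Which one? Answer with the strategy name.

Top

Middle gives a strictly higher payoff than Top against every column: 10 > 5, 5 > 4, 0 > -4.
So Top is strictly dominated and General R never plays it.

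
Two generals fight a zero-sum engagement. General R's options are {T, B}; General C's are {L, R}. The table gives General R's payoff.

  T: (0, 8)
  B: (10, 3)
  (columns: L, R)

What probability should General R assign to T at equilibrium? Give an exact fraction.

7/15

Row minima: T → 0, B → 3; maximin = 3.
Column maxima: L → 10, R → 8; minimax = 8.
3 ≠ 8, so there is no saddle point; optimal play is mixed.
Let General R play T with probability p. Expected payoff against L: 0p + 10(1−p) = −10p + 10; against R: 8p + 3(1−p) = 5p + 3.
Setting these equal: −10p + 10 = 5p + 3 ⇒ −15p = -7 ⇒ p = 7/15, and the value is (-10)·(7/15) + 10 = 16/3.
For General C: with q = P(L), equating T's and B's payoffs gives −8q + 8 = 7q + 3 ⇒ q = 1/3.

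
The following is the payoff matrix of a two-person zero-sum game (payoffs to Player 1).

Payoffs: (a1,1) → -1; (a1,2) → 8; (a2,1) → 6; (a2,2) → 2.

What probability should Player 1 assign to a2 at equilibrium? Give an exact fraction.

9/13

Row minima: a1 → -1, a2 → 2; maximin = 2.
Column maxima: 1 → 6, 2 → 8; minimax = 6.
2 ≠ 6, so there is no saddle point; optimal play is mixed.
Let Player 1 play a1 with probability p. Expected payoff against 1: (-1)p + 6(1−p) = −7p + 6; against 2: 8p + 2(1−p) = 6p + 2.
Setting these equal: −7p + 6 = 6p + 2 ⇒ −13p = -4 ⇒ p = 4/13, and the value is (-7)·(4/13) + 6 = 50/13.
For Player 2: with q = P(1), equating a1's and a2's payoffs gives −9q + 8 = 4q + 2 ⇒ q = 6/13.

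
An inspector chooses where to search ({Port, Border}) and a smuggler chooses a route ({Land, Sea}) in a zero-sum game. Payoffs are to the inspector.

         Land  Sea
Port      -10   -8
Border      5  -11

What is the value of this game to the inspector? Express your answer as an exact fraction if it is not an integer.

Row minima: Port → -10, Border → -11; maximin = -10.
Column maxima: Land → 5, Sea → -8; minimax = -8.
-10 ≠ -8, so there is no saddle point; optimal play is mixed.
Let the inspector play Port with probability p. Expected payoff against Land: (-10)p + 5(1−p) = −15p + 5; against Sea: (-8)p + (-11)(1−p) = 3p − 11.
Setting these equal: −15p + 5 = 3p − 11 ⇒ −18p = -16 ⇒ p = 8/9, and the value is (-15)·(8/9) + 5 = -25/3.
For the smuggler: with q = P(Land), equating Port's and Border's payoffs gives −2q − 8 = 16q − 11 ⇒ q = 1/6.

-25/3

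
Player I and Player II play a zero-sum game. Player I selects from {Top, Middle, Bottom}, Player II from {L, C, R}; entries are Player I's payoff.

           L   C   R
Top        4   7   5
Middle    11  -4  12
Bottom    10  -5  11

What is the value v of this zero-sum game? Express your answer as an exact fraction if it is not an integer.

Row minima: Top → 4, Middle → -4, Bottom → -5; maximin = 4.
Column maxima: L → 11, C → 7, R → 12; minimax = 7.
4 ≠ 7, so there is no saddle point; optimal play is mixed.
Bottom is strictly dominated by Middle, so Player I never plays it.
R is strictly dominated by L (it gives Player I strictly more in every row), so Player II never plays it.
On the remaining 2×2 (Top, Middle vs L, C):
Let Player I play Top with probability p. Expected payoff against L: 4p + 11(1−p) = −7p + 11; against C: 7p + (-4)(1−p) = 11p − 4.
Setting these equal: −7p + 11 = 11p − 4 ⇒ −18p = -15 ⇒ p = 5/6, and the value is (-7)·(5/6) + 11 = 31/6.
For Player II: with q = P(L), equating Top's and Middle's payoffs gives −3q + 7 = 15q − 4 ⇒ q = 11/18.

31/6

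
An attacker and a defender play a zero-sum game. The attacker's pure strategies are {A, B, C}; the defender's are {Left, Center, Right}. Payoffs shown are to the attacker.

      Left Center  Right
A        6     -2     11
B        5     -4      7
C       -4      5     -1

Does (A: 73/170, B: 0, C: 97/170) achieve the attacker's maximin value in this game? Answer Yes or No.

Against Left this mix gives (73/170)·6 + (97/170)·(-4) = 5/17.
Against Center this mix gives (73/170)·(-2) + (97/170)·5 = 339/170.
Against Right this mix gives (73/170)·11 + (97/170)·(-1) = 353/85.
The defender will play Left, holding the attacker to 5/17. Shifting weight toward the row that does better against Left would raise this floor (the equalizing mix achieves 22/17 against both Left and Center), so the proposed strategy is not optimal.

No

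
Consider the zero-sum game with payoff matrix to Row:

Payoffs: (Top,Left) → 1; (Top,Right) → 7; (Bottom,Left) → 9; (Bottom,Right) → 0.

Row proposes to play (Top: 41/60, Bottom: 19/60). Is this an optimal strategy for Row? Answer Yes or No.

Against Left this mix gives (41/60)·1 + (19/60)·9 = 53/15.
Against Right this mix gives (41/60)·7 + (19/60)·0 = 287/60.
Column will play Left, holding Row to 53/15. Shifting weight toward the row that does better against Left would raise this floor (the equalizing mix achieves 21/5 against both Left and Right), so the proposed strategy is not optimal.

No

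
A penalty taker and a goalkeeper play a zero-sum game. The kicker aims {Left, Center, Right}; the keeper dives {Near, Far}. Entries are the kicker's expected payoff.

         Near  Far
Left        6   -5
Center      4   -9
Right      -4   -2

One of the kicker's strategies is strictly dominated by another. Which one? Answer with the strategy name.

Center

Left gives a strictly higher payoff than Center against every column: 6 > 4, -5 > -9.
So Center is strictly dominated and the kicker never plays it.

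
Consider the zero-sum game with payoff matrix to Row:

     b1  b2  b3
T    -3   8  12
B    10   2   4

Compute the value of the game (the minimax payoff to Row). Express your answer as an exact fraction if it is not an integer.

86/19

Row minima: T → -3, B → 2; maximin = 2.
Column maxima: b1 → 10, b2 → 8, b3 → 12; minimax = 8.
2 ≠ 8, so there is no saddle point; optimal play is mixed.
b3 is strictly dominated by b2 (it gives Row strictly more in every row), so Column never plays it.
On the remaining 2×2 (T, B vs b1, b2):
Let Row play T with probability p. Expected payoff against b1: (-3)p + 10(1−p) = −13p + 10; against b2: 8p + 2(1−p) = 6p + 2.
Setting these equal: −13p + 10 = 6p + 2 ⇒ −19p = -8 ⇒ p = 8/19, and the value is (-13)·(8/19) + 10 = 86/19.
For Column: with q = P(b1), equating T's and B's payoffs gives −11q + 8 = 8q + 2 ⇒ q = 6/19.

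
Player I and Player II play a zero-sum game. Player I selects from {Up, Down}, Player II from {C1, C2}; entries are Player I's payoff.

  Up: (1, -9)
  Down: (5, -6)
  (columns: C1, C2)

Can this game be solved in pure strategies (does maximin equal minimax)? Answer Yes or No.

Row minima: Up → -9, Down → -6; maximin = -6.
Column maxima: C1 → 5, C2 → -6; minimax = -6.
maximin = minimax = -6, so a saddle point exists.

Yes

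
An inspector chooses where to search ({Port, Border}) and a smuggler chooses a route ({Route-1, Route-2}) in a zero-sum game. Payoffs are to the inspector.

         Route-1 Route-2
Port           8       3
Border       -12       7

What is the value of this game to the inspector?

23/6

Row minima: Port → 3, Border → -12; maximin = 3.
Column maxima: Route-1 → 8, Route-2 → 7; minimax = 7.
3 ≠ 7, so there is no saddle point; optimal play is mixed.
Let the inspector play Port with probability p. Expected payoff against Route-1: 8p + (-12)(1−p) = 20p − 12; against Route-2: 3p + 7(1−p) = −4p + 7.
Setting these equal: 20p − 12 = −4p + 7 ⇒ 24p = 19 ⇒ p = 19/24, and the value is (20)·(19/24) − 12 = 23/6.
For the smuggler: with q = P(Route-1), equating Port's and Border's payoffs gives 5q + 3 = −19q + 7 ⇒ q = 1/6.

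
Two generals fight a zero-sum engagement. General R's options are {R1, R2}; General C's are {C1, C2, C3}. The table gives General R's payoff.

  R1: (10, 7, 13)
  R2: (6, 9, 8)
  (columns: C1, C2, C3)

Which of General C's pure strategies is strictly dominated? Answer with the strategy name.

C3

C1 holds General R's payoff strictly below C3 in every row: 10 < 13, 6 < 8.
So C3 is strictly dominated for General C.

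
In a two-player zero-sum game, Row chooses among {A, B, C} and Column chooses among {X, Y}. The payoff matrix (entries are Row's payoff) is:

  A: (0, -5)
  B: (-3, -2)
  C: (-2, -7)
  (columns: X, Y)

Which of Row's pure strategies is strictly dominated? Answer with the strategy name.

C

A gives a strictly higher payoff than C against every column: 0 > -2, -5 > -7.
So C is strictly dominated and Row never plays it.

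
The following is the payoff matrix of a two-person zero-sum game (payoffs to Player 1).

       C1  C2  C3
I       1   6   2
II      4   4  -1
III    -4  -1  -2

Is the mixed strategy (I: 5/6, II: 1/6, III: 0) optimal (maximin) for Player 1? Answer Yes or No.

Against C1 this mix gives (5/6)·1 + (1/6)·4 = 3/2.
Against C2 this mix gives (5/6)·6 + (1/6)·4 = 17/3.
Against C3 this mix gives (5/6)·2 + (1/6)·(-1) = 3/2.
All of Player 2's active replies (C1, C3) yield 3/2, and no column does worse for Player 1. The mix makes Player 2 indifferent and guarantees 3/2, so it is optimal.

Yes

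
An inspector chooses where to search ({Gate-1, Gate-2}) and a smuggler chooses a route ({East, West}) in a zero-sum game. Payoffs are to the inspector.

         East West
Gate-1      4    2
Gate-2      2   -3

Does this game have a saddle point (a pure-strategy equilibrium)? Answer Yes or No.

Row minima: Gate-1 → 2, Gate-2 → -3; maximin = 2.
Column maxima: East → 4, West → 2; minimax = 2.
maximin = minimax = 2, so a saddle point exists.

Yes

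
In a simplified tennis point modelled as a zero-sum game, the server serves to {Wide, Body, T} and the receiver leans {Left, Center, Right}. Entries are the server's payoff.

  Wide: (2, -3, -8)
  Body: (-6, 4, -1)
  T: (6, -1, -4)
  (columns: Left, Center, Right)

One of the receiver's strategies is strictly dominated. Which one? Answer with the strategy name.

Right holds the server's payoff strictly below Center in every row: -8 < -3, -1 < 4, -4 < -1.
So Center is strictly dominated for the receiver.

Center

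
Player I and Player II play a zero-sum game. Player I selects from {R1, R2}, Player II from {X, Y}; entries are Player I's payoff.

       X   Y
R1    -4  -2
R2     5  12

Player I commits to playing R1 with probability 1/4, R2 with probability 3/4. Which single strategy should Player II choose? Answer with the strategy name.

X

If Player II plays X, Player I's expected payoff is (1/4)·(-4) + (3/4)·5 = 11/4.
If Player II plays Y, Player I's expected payoff is (1/4)·(-2) + (3/4)·12 = 17/2.
Player II minimizes Player I's payoff; the smallest is 11/4, so the best response is X.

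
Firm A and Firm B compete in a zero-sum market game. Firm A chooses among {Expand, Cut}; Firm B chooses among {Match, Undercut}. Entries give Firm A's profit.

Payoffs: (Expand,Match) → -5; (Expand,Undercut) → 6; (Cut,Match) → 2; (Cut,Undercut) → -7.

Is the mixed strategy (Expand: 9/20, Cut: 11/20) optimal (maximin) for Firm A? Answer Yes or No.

Yes

Against Match this mix gives (9/20)·(-5) + (11/20)·2 = -23/20.
Against Undercut this mix gives (9/20)·6 + (11/20)·(-7) = -23/20.
All of Firm B's active replies (Match, Undercut) yield -23/20, and no column does worse for Firm A. The mix makes Firm B indifferent and guarantees -23/20, so it is optimal.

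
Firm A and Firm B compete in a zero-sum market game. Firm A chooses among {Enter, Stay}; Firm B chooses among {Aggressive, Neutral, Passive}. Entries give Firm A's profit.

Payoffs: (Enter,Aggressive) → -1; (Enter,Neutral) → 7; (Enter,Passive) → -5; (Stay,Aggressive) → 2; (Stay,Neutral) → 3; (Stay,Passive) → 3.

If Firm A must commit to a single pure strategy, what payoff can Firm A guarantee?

2

Row minima: Enter → -5, Stay → 2.
The best of these is 2.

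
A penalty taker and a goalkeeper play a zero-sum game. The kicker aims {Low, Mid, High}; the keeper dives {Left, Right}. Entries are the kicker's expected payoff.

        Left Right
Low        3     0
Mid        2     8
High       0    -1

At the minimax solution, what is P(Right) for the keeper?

1/9

Row minima: Low → 0, Mid → 2, High → -1; maximin = 2.
Column maxima: Left → 3, Right → 8; minimax = 3.
2 ≠ 3, so there is no saddle point; optimal play is mixed.
High is strictly dominated by Low, so the kicker never plays it.
On the remaining 2×2 (Low, Mid vs Left, Right):
Let the kicker play Low with probability p. Expected payoff against Left: 3p + 2(1−p) = p + 2; against Right: 0p + 8(1−p) = −8p + 8.
Setting these equal: p + 2 = −8p + 8 ⇒ 9p = 6 ⇒ p = 2/3, and the value is (1)·(2/3) + 2 = 8/3.
For the keeper: with q = P(Left), equating Low's and Mid's payoffs gives 3q = −6q + 8 ⇒ q = 8/9.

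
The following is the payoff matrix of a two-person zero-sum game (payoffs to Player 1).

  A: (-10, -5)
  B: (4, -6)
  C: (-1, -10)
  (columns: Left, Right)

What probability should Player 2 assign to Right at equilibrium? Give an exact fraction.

14/15

Row minima: A → -10, B → -6, C → -10; maximin = -6.
Column maxima: Left → 4, Right → -5; minimax = -5.
-6 ≠ -5, so there is no saddle point; optimal play is mixed.
C is strictly dominated by B, so Player 1 never plays it.
On the remaining 2×2 (A, B vs Left, Right):
Let Player 1 play A with probability p. Expected payoff against Left: (-10)p + 4(1−p) = −14p + 4; against Right: (-5)p + (-6)(1−p) = p − 6.
Setting these equal: −14p + 4 = p − 6 ⇒ −15p = -10 ⇒ p = 2/3, and the value is (-14)·(2/3) + 4 = -16/3.
For Player 2: with q = P(Left), equating A's and B's payoffs gives −5q − 5 = 10q − 6 ⇒ q = 1/15.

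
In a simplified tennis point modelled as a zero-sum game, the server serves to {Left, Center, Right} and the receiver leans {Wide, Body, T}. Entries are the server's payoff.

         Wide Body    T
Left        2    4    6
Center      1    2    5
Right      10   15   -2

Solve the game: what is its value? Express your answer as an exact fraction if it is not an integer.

Row minima: Left → 2, Center → 1, Right → -2; maximin = 2.
Column maxima: Wide → 10, Body → 15, T → 6; minimax = 6.
2 ≠ 6, so there is no saddle point; optimal play is mixed.
Center is strictly dominated by Left, so the server never plays it.
Body is strictly dominated by Wide (it gives the server strictly more in every row), so the receiver never plays it.
On the remaining 2×2 (Left, Right vs Wide, T):
Let the server play Left with probability p. Expected payoff against Wide: 2p + 10(1−p) = −8p + 10; against T: 6p + (-2)(1−p) = 8p − 2.
Setting these equal: −8p + 10 = 8p − 2 ⇒ −16p = -12 ⇒ p = 3/4, and the value is (-8)·(3/4) + 10 = 4.
For the receiver: with q = P(Wide), equating Left's and Right's payoffs gives −4q + 6 = 12q − 2 ⇒ q = 1/2.

4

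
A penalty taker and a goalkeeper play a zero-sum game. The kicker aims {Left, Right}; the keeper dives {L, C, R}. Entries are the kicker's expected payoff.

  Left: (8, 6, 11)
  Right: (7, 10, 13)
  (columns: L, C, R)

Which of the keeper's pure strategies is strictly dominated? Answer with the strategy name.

R

L holds the kicker's payoff strictly below R in every row: 8 < 11, 7 < 13.
So R is strictly dominated for the keeper.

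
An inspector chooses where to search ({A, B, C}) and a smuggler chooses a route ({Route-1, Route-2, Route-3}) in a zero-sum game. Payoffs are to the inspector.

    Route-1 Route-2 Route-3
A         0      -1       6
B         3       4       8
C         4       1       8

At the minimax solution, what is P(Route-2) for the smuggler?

Row minima: A → -1, B → 3, C → 1; maximin = 3.
Column maxima: Route-1 → 4, Route-2 → 4, Route-3 → 8; minimax = 4.
3 ≠ 4, so there is no saddle point; optimal play is mixed.
A is strictly dominated by B, so the inspector never plays it.
Route-3 is strictly dominated by Route-1 (it gives the inspector strictly more in every row), so the smuggler never plays it.
On the remaining 2×2 (B, C vs Route-1, Route-2):
Let the inspector play B with probability p. Expected payoff against Route-1: 3p + 4(1−p) = −p + 4; against Route-2: 4p + 1(1−p) = 3p + 1.
Setting these equal: −p + 4 = 3p + 1 ⇒ −4p = -3 ⇒ p = 3/4, and the value is (-1)·(3/4) + 4 = 13/4.
For the smuggler: with q = P(Route-1), equating B's and C's payoffs gives −q + 4 = 3q + 1 ⇒ q = 3/4.

1/4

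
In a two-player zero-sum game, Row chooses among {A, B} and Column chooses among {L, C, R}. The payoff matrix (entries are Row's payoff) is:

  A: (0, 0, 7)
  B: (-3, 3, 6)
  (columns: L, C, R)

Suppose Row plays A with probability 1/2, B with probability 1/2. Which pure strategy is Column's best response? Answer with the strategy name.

If Column plays L, Row's expected payoff is (1/2)·0 + (1/2)·(-3) = -3/2.
If Column plays C, Row's expected payoff is (1/2)·0 + (1/2)·3 = 3/2.
If Column plays R, Row's expected payoff is (1/2)·7 + (1/2)·6 = 13/2.
Column minimizes Row's payoff; the smallest is -3/2, so the best response is L.

L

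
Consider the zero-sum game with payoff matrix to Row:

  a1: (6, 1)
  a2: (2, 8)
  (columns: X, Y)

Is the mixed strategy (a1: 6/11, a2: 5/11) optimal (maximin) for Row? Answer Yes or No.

Yes

Against X this mix gives (6/11)·6 + (5/11)·2 = 46/11.
Against Y this mix gives (6/11)·1 + (5/11)·8 = 46/11.
All of Column's active replies (X, Y) yield 46/11, and no column does worse for Row. The mix makes Column indifferent and guarantees 46/11, so it is optimal.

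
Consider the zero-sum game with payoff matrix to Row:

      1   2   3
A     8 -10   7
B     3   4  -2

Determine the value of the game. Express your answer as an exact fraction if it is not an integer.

Row minima: A → -10, B → -2; maximin = -2.
Column maxima: 1 → 8, 2 → 4, 3 → 7; minimax = 4.
-2 ≠ 4, so there is no saddle point; optimal play is mixed.
1 is strictly dominated by 3 (it gives Row strictly more in every row), so Column never plays it.
On the remaining 2×2 (A, B vs 2, 3):
Let Row play A with probability p. Expected payoff against 2: (-10)p + 4(1−p) = −14p + 4; against 3: 7p + (-2)(1−p) = 9p − 2.
Setting these equal: −14p + 4 = 9p − 2 ⇒ −23p = -6 ⇒ p = 6/23, and the value is (-14)·(6/23) + 4 = 8/23.
For Column: with q = P(2), equating A's and B's payoffs gives −17q + 7 = 6q − 2 ⇒ q = 9/23.

8/23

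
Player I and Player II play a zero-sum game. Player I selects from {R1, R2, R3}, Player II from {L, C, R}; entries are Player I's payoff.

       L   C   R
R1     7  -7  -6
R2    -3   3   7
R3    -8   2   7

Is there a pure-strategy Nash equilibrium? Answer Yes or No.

No

Row minima: R1 → -7, R2 → -3, R3 → -8; maximin = -3.
Column maxima: L → 7, C → 3, R → 7; minimax = 3.
-3 ≠ 3, so no pure-strategy equilibrium exists.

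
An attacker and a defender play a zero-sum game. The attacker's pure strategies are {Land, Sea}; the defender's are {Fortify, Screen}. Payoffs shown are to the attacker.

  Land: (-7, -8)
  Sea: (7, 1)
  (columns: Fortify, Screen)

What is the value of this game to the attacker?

Row minima: Land → -8, Sea → 1; maximin = 1.
Column maxima: Fortify → 7, Screen → 1; minimax = 1.
Since maximin = minimax = 1, there is a saddle point and the value is 1.

1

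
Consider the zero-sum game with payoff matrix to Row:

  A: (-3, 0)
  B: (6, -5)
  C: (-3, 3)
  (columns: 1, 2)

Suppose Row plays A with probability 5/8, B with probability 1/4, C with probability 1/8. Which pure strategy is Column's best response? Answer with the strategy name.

2

If Column plays 1, Row's expected payoff is (5/8)·(-3) + (1/4)·6 + (1/8)·(-3) = -3/4.
If Column plays 2, Row's expected payoff is (5/8)·0 + (1/4)·(-5) + (1/8)·3 = -7/8.
Column minimizes Row's payoff; the smallest is -7/8, so the best response is 2.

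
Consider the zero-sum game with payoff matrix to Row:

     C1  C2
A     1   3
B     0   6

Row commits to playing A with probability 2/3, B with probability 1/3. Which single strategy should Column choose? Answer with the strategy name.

If Column plays C1, Row's expected payoff is (2/3)·1 + (1/3)·0 = 2/3.
If Column plays C2, Row's expected payoff is (2/3)·3 + (1/3)·6 = 4.
Column minimizes Row's payoff; the smallest is 2/3, so the best response is C1.

C1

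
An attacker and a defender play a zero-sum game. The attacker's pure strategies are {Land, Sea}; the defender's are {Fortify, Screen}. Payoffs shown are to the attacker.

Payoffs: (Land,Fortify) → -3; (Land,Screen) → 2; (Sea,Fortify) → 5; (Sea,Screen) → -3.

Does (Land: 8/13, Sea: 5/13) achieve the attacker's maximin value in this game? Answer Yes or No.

Against Fortify this mix gives (8/13)·(-3) + (5/13)·5 = 1/13.
Against Screen this mix gives (8/13)·2 + (5/13)·(-3) = 1/13.
All of the defender's active replies (Fortify, Screen) yield 1/13, and no column does worse for the attacker. The mix makes the defender indifferent and guarantees 1/13, so it is optimal.

Yes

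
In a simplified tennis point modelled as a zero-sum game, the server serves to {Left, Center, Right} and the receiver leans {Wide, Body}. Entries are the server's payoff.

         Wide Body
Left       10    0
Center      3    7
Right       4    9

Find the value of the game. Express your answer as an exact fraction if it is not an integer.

Row minima: Left → 0, Center → 3, Right → 4; maximin = 4.
Column maxima: Wide → 10, Body → 9; minimax = 9.
4 ≠ 9, so there is no saddle point; optimal play is mixed.
Center is strictly dominated by Right, so the server never plays it.
On the remaining 2×2 (Left, Right vs Wide, Body):
Let the server play Left with probability p. Expected payoff against Wide: 10p + 4(1−p) = 6p + 4; against Body: 0p + 9(1−p) = −9p + 9.
Setting these equal: 6p + 4 = −9p + 9 ⇒ 15p = 5 ⇒ p = 1/3, and the value is (6)·(1/3) + 4 = 6.
For the receiver: with q = P(Wide), equating Left's and Right's payoffs gives 10q = −5q + 9 ⇒ q = 3/5.

6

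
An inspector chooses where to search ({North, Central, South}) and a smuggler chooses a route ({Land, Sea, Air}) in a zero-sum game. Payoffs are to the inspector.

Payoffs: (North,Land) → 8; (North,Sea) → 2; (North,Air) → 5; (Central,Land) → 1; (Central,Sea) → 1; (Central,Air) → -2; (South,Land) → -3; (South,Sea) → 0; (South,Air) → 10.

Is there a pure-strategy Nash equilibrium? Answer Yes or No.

Yes

Row minima: North → 2, Central → -2, South → -3; maximin = 2.
Column maxima: Land → 8, Sea → 2, Air → 10; minimax = 2.
maximin = minimax = 2, so a saddle point exists.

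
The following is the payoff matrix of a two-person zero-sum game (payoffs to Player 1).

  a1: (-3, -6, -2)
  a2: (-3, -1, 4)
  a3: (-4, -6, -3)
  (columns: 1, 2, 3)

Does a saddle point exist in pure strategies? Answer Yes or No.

Row minima: a1 → -6, a2 → -3, a3 → -6; maximin = -3.
Column maxima: 1 → -3, 2 → -1, 3 → 4; minimax = -3.
maximin = minimax = -3, so a saddle point exists.

Yes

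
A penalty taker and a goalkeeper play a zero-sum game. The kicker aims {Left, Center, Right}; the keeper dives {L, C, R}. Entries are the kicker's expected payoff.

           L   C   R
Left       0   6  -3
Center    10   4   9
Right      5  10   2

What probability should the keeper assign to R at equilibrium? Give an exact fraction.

Row minima: Left → -3, Center → 4, Right → 2; maximin = 4.
Column maxima: L → 10, C → 10, R → 9; minimax = 9.
4 ≠ 9, so there is no saddle point; optimal play is mixed.
Left is strictly dominated by Right, so the kicker never plays it.
L is strictly dominated by R (it gives the kicker strictly more in every row), so the keeper never plays it.
On the remaining 2×2 (Center, Right vs C, R):
Let the kicker play Center with probability p. Expected payoff against C: 4p + 10(1−p) = −6p + 10; against R: 9p + 2(1−p) = 7p + 2.
Setting these equal: −6p + 10 = 7p + 2 ⇒ −13p = -8 ⇒ p = 8/13, and the value is (-6)·(8/13) + 10 = 82/13.
For the keeper: with q = P(C), equating Center's and Right's payoffs gives −5q + 9 = 8q + 2 ⇒ q = 7/13.

6/13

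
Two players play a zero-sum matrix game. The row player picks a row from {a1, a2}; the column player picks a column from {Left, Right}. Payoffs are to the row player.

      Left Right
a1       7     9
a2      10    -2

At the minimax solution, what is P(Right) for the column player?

Row minima: a1 → 7, a2 → -2; maximin = 7.
Column maxima: Left → 10, Right → 9; minimax = 9.
7 ≠ 9, so there is no saddle point; optimal play is mixed.
Let the row player play a1 with probability p. Expected payoff against Left: 7p + 10(1−p) = −3p + 10; against Right: 9p + (-2)(1−p) = 11p − 2.
Setting these equal: −3p + 10 = 11p − 2 ⇒ −14p = -12 ⇒ p = 6/7, and the value is (-3)·(6/7) + 10 = 52/7.
For the column player: with q = P(Left), equating a1's and a2's payoffs gives −2q + 9 = 12q − 2 ⇒ q = 11/14.

3/14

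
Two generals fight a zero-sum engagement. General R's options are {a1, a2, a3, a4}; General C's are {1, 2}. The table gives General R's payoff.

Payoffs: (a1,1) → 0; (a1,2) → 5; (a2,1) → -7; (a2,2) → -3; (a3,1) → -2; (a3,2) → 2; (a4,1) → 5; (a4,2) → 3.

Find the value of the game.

25/7

Row minima: a1 → 0, a2 → -7, a3 → -2, a4 → 3; maximin = 3.
Column maxima: 1 → 5, 2 → 5; minimax = 5.
3 ≠ 5, so there is no saddle point; optimal play is mixed.
a2 is strictly dominated by a1, so General R never plays it.
a3 is strictly dominated by a1, so General R never plays it.
On the remaining 2×2 (a1, a4 vs 1, 2):
Let General R play a1 with probability p. Expected payoff against 1: 0p + 5(1−p) = −5p + 5; against 2: 5p + 3(1−p) = 2p + 3.
Setting these equal: −5p + 5 = 2p + 3 ⇒ −7p = -2 ⇒ p = 2/7, and the value is (-5)·(2/7) + 5 = 25/7.
For General C: with q = P(1), equating a1's and a4's payoffs gives −5q + 5 = 2q + 3 ⇒ q = 2/7.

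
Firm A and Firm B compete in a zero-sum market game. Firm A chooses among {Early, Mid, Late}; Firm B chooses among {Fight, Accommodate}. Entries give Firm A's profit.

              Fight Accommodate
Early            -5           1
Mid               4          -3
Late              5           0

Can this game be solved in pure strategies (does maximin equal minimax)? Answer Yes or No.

Row minima: Early → -5, Mid → -3, Late → 0; maximin = 0.
Column maxima: Fight → 5, Accommodate → 1; minimax = 1.
0 ≠ 1, so no pure-strategy equilibrium exists.

No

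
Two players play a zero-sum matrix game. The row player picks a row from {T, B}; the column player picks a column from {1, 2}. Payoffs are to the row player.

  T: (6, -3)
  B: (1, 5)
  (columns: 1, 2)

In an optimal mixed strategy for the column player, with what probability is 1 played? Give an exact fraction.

8/13

Row minima: T → -3, B → 1; maximin = 1.
Column maxima: 1 → 6, 2 → 5; minimax = 5.
1 ≠ 5, so there is no saddle point; optimal play is mixed.
Let the row player play T with probability p. Expected payoff against 1: 6p + 1(1−p) = 5p + 1; against 2: (-3)p + 5(1−p) = −8p + 5.
Setting these equal: 5p + 1 = −8p + 5 ⇒ 13p = 4 ⇒ p = 4/13, and the value is (5)·(4/13) + 1 = 33/13.
For the column player: with q = P(1), equating T's and B's payoffs gives 9q − 3 = −4q + 5 ⇒ q = 8/13.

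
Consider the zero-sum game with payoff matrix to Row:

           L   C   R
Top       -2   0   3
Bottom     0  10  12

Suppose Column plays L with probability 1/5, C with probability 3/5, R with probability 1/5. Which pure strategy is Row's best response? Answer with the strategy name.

Bottom

Expected payoff of Top: (1/5)·(-2) + (3/5)·0 + (1/5)·3 = 1/5.
Expected payoff of Bottom: (1/5)·0 + (3/5)·10 + (1/5)·12 = 42/5.
The largest is 42/5, so Row's best response is Bottom.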